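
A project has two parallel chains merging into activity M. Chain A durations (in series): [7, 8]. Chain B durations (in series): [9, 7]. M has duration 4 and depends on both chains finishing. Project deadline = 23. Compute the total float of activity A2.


Forward pass: ES(A2) = sum of predecessors on chain A = 7
EF = ES + duration = 7 + 8 = 15
Backward pass: LF(M) = deadline = 23; LS(M) = 23 - 4 = 19
LF(A2) = LS(M) - sum(successors on chain A) = 19 - 0 = 19
LS = LF - duration = 19 - 8 = 11
Total float = LS - ES = 11 - 7 = 4

4


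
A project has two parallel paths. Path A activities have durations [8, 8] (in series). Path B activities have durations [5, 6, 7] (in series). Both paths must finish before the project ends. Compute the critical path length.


Path A total = 8 + 8 = 16
Path B total = 5 + 6 + 7 = 18
Critical path = longest path = max(16, 18) = 18

18


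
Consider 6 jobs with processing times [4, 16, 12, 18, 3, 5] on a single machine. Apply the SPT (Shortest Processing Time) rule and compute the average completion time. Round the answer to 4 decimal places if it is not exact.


Sort jobs by processing time (SPT order): [3, 4, 5, 12, 16, 18]
Compute completion times sequentially:
  Job 1: processing = 3, completes at 3
  Job 2: processing = 4, completes at 7
  Job 3: processing = 5, completes at 12
  Job 4: processing = 12, completes at 24
  Job 5: processing = 16, completes at 40
  Job 6: processing = 18, completes at 58
Sum of completion times = 144
Average completion time = 144/6 = 24.0

24.0


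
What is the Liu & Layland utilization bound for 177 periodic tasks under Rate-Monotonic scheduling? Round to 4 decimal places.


Compute 2^(1/177) = 1.0039237636
Subtract 1: 1.0039237636 - 1 = 0.0039237636
Multiply by n: 177 * 0.0039237636 = 0.6945061572
Round to 4 dp: 0.6945

0.6945


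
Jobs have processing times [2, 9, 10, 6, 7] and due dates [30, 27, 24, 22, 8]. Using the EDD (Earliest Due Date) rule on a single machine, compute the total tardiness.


Sort by due date (EDD order): [(7, 8), (6, 22), (10, 24), (9, 27), (2, 30)]
Compute completion times and tardiness:
  Job 1: p=7, d=8, C=7, tardiness=max(0,7-8)=0
  Job 2: p=6, d=22, C=13, tardiness=max(0,13-22)=0
  Job 3: p=10, d=24, C=23, tardiness=max(0,23-24)=0
  Job 4: p=9, d=27, C=32, tardiness=max(0,32-27)=5
  Job 5: p=2, d=30, C=34, tardiness=max(0,34-30)=4
Total tardiness = 9

9


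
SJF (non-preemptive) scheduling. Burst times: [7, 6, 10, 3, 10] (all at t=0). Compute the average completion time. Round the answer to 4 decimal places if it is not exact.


SJF order (ascending): [3, 6, 7, 10, 10]
Completion times:
  Job 1: burst=3, C=3
  Job 2: burst=6, C=9
  Job 3: burst=7, C=16
  Job 4: burst=10, C=26
  Job 5: burst=10, C=36
Average completion = 90/5 = 18.0

18.0


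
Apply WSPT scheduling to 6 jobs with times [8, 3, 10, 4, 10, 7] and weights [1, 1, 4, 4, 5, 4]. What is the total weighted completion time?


Compute p/w ratios and sort ascending (WSPT): [(4, 4), (7, 4), (10, 5), (10, 4), (3, 1), (8, 1)]
Compute weighted completion times:
  Job (p=4,w=4): C=4, w*C=4*4=16
  Job (p=7,w=4): C=11, w*C=4*11=44
  Job (p=10,w=5): C=21, w*C=5*21=105
  Job (p=10,w=4): C=31, w*C=4*31=124
  Job (p=3,w=1): C=34, w*C=1*34=34
  Job (p=8,w=1): C=42, w*C=1*42=42
Total weighted completion time = 365

365


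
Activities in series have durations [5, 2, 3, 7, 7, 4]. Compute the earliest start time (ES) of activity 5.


Activity 5 starts after activities 1 through 4 complete.
Predecessor durations: [5, 2, 3, 7]
ES = 5 + 2 + 3 + 7 = 17

17


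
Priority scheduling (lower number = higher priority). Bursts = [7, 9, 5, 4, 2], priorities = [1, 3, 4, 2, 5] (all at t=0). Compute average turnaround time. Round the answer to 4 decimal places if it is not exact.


Sort by priority (ascending = highest first):
Order: [(1, 7), (2, 4), (3, 9), (4, 5), (5, 2)]
Completion times:
  Priority 1, burst=7, C=7
  Priority 2, burst=4, C=11
  Priority 3, burst=9, C=20
  Priority 4, burst=5, C=25
  Priority 5, burst=2, C=27
Average turnaround = 90/5 = 18.0

18.0


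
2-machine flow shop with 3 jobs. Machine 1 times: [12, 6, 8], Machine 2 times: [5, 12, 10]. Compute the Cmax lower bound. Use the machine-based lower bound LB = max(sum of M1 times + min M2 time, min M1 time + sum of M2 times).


LB1 = sum(M1 times) + min(M2 times) = 26 + 5 = 31
LB2 = min(M1 times) + sum(M2 times) = 6 + 27 = 33
Lower bound = max(LB1, LB2) = max(31, 33) = 33

33


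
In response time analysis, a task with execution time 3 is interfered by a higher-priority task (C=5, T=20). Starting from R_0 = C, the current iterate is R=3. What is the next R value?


R_next = C + ceil(R_prev / T_hp) * C_hp
ceil(3 / 20) = ceil(0.15) = 1
Interference = 1 * 5 = 5
R_next = 3 + 5 = 8

8


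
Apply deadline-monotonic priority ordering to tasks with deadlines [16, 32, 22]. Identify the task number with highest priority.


Sort tasks by relative deadline (ascending):
  Task 1: deadline = 16
  Task 3: deadline = 22
  Task 2: deadline = 32
Priority order (highest first): [1, 3, 2]
Highest priority task = 1

1


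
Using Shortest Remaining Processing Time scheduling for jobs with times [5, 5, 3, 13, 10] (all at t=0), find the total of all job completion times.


Since all jobs arrive at t=0, SRPT equals SPT ordering.
SPT order: [3, 5, 5, 10, 13]
Completion times:
  Job 1: p=3, C=3
  Job 2: p=5, C=8
  Job 3: p=5, C=13
  Job 4: p=10, C=23
  Job 5: p=13, C=36
Total completion time = 3 + 8 + 13 + 23 + 36 = 83

83


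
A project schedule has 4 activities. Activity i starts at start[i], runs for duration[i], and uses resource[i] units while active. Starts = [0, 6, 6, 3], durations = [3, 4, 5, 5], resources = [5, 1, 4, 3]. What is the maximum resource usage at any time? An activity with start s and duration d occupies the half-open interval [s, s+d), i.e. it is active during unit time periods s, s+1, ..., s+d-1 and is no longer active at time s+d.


Each activity i is active on [start_i, start_i + duration_i).
Compute total resource usage per time slot:
  t=0: active resources = [5], total = 5
  t=1: active resources = [5], total = 5
  t=2: active resources = [5], total = 5
  t=3: active resources = [3], total = 3
  t=4: active resources = [3], total = 3
  t=5: active resources = [3], total = 3
  t=6: active resources = [1, 4, 3], total = 8
  t=7: active resources = [1, 4, 3], total = 8
  t=8: active resources = [1, 4], total = 5
  t=9: active resources = [1, 4], total = 5
  t=10: active resources = [4], total = 4
Peak resource demand = 8

8


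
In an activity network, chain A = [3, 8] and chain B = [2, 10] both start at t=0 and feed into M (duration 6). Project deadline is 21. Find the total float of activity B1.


Forward pass: ES(B1) = sum of predecessors on chain B = 0
EF = ES + duration = 0 + 2 = 2
Backward pass: LF(M) = deadline = 21; LS(M) = 21 - 6 = 15
LF(B1) = LS(M) - sum(successors on chain B) = 15 - 10 = 5
LS = LF - duration = 5 - 2 = 3
Total float = LS - ES = 3 - 0 = 3

3


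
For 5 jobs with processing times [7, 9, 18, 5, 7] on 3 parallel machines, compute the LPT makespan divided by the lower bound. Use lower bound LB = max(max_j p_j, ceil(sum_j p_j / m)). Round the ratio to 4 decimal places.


LPT order: [18, 9, 7, 7, 5]
Machine loads after assignment: [18, 14, 14]
LPT makespan = 18
Lower bound = max(max_job, ceil(total/3)) = max(18, 16) = 18
Ratio = 18 / 18 = 1.0

1.0


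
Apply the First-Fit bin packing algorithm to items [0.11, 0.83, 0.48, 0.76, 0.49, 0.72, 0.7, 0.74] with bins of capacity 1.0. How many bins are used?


Place items sequentially using First-Fit:
  Item 0.11 -> new Bin 1
  Item 0.83 -> Bin 1 (now 0.94)
  Item 0.48 -> new Bin 2
  Item 0.76 -> new Bin 3
  Item 0.49 -> Bin 2 (now 0.97)
  Item 0.72 -> new Bin 4
  Item 0.7 -> new Bin 5
  Item 0.74 -> new Bin 6
Total bins used = 6

6


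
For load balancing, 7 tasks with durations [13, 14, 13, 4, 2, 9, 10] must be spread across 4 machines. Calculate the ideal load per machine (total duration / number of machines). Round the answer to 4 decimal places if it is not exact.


Total processing time = 13 + 14 + 13 + 4 + 2 + 9 + 10 = 65
Number of machines = 4
Ideal balanced load = 65 / 4 = 16.25

16.25


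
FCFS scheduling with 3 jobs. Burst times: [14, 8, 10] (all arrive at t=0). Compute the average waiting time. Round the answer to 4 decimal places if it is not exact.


FCFS order (as given): [14, 8, 10]
Waiting times:
  Job 1: wait = 0
  Job 2: wait = 14
  Job 3: wait = 22
Sum of waiting times = 36
Average waiting time = 36/3 = 12.0

12.0


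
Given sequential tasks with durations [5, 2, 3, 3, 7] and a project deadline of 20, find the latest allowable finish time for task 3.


LF(activity 3) = deadline - sum of successor durations
Successors: activities 4 through 5 with durations [3, 7]
Sum of successor durations = 10
LF = 20 - 10 = 10

10


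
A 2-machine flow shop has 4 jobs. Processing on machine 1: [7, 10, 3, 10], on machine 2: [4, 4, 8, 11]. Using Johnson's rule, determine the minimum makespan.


Apply Johnson's rule:
  Group 1 (a <= b): [(3, 3, 8), (4, 10, 11)]
  Group 2 (a > b): [(1, 7, 4), (2, 10, 4)]
Optimal job order: [3, 4, 1, 2]
Schedule:
  Job 3: M1 done at 3, M2 done at 11
  Job 4: M1 done at 13, M2 done at 24
  Job 1: M1 done at 20, M2 done at 28
  Job 2: M1 done at 30, M2 done at 34
Makespan = 34

34


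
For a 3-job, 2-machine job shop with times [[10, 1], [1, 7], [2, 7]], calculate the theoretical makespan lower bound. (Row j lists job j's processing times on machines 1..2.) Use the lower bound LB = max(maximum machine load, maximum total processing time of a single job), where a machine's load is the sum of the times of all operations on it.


Machine loads:
  Machine 1: 10 + 1 + 2 = 13
  Machine 2: 1 + 7 + 7 = 15
Max machine load = 15
Job totals:
  Job 1: 11
  Job 2: 8
  Job 3: 9
Max job total = 11
Lower bound = max(15, 11) = 15

15


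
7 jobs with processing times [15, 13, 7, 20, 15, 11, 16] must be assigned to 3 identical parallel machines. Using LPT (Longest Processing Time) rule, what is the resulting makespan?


Sort jobs in decreasing order (LPT): [20, 16, 15, 15, 13, 11, 7]
Assign each job to the least loaded machine:
  Machine 1: jobs [20, 11], load = 31
  Machine 2: jobs [16, 13, 7], load = 36
  Machine 3: jobs [15, 15], load = 30
Makespan = max load = 36

36


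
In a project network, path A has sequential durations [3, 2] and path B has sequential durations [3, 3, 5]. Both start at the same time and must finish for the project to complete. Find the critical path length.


Path A total = 3 + 2 = 5
Path B total = 3 + 3 + 5 = 11
Critical path = longest path = max(5, 11) = 11

11


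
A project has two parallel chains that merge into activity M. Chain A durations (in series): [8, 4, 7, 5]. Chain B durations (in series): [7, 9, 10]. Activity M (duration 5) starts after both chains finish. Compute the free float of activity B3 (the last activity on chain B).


ES(B3) = sum of predecessors on chain B = 16
EF(B3) = ES + duration = 16 + 10 = 26
Successor of B3 is M. ES(M) = max(sum(A), sum(B)) = max(24, 26) = 26
Free float = ES(successor) - EF(current) = 26 - 26 = 0

0


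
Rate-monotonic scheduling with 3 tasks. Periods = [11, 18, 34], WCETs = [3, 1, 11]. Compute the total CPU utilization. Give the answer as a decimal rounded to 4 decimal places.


Compute individual utilizations (exact fractions):
  Task 1: C/T = 3/11 (approx. 0.2727)
  Task 2: C/T = 1/18 (approx. 0.0556)
  Task 3: C/T = 11/34 (approx. 0.3235)
Total utilization U = 3/11 + 1/18 + 11/34 = 1097/1683
Rounded to 4 decimal places: U = 0.6518
RM (Liu & Layland) bound for 3 tasks = 0.779763; compare with U = 1097/1683 (approx. 0.651812)
U <= bound, so schedulable by RM sufficient condition.

0.6518


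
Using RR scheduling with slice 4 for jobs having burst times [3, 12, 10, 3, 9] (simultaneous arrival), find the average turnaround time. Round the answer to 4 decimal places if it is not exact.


Time quantum = 4
Execution trace:
  J1 runs 3 units, time = 3
  J2 runs 4 units, time = 7
  J3 runs 4 units, time = 11
  J4 runs 3 units, time = 14
  J5 runs 4 units, time = 18
  J2 runs 4 units, time = 22
  J3 runs 4 units, time = 26
  J5 runs 4 units, time = 30
  J2 runs 4 units, time = 34
  J3 runs 2 units, time = 36
  J5 runs 1 units, time = 37
Finish times: [3, 34, 36, 14, 37]
Average turnaround = 124/5 = 24.8

24.8


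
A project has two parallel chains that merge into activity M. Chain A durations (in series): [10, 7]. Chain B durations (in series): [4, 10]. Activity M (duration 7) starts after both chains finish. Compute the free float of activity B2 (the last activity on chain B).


ES(B2) = sum of predecessors on chain B = 4
EF(B2) = ES + duration = 4 + 10 = 14
Successor of B2 is M. ES(M) = max(sum(A), sum(B)) = max(17, 14) = 17
Free float = ES(successor) - EF(current) = 17 - 14 = 3

3


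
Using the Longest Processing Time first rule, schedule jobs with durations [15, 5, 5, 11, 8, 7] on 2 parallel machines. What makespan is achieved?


Sort jobs in decreasing order (LPT): [15, 11, 8, 7, 5, 5]
Assign each job to the least loaded machine:
  Machine 1: jobs [15, 7, 5], load = 27
  Machine 2: jobs [11, 8, 5], load = 24
Makespan = max load = 27

27


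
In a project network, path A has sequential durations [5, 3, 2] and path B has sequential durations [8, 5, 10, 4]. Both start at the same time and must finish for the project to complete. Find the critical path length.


Path A total = 5 + 3 + 2 = 10
Path B total = 8 + 5 + 10 + 4 = 27
Critical path = longest path = max(10, 27) = 27

27


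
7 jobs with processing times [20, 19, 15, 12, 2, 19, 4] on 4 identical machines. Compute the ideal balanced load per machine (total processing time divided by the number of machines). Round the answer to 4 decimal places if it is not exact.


Total processing time = 20 + 19 + 15 + 12 + 2 + 19 + 4 = 91
Number of machines = 4
Ideal balanced load = 91 / 4 = 22.75

22.75


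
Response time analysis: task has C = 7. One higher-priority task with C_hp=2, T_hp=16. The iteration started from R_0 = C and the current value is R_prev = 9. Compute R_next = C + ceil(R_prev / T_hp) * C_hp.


R_next = C + ceil(R_prev / T_hp) * C_hp
ceil(9 / 16) = ceil(0.5625) = 1
Interference = 1 * 2 = 2
R_next = 7 + 2 = 9
R_next = R_prev, so the iteration has converged (response time = 9).

9


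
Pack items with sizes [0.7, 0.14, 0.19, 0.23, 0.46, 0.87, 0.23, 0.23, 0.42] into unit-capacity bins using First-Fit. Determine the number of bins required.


Place items sequentially using First-Fit:
  Item 0.7 -> new Bin 1
  Item 0.14 -> Bin 1 (now 0.84)
  Item 0.19 -> new Bin 2
  Item 0.23 -> Bin 2 (now 0.42)
  Item 0.46 -> Bin 2 (now 0.88)
  Item 0.87 -> new Bin 3
  Item 0.23 -> new Bin 4
  Item 0.23 -> Bin 4 (now 0.46)
  Item 0.42 -> Bin 4 (now 0.88)
Total bins used = 4

4


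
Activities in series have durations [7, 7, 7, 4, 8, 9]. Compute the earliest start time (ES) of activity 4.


Activity 4 starts after activities 1 through 3 complete.
Predecessor durations: [7, 7, 7]
ES = 7 + 7 + 7 = 21

21


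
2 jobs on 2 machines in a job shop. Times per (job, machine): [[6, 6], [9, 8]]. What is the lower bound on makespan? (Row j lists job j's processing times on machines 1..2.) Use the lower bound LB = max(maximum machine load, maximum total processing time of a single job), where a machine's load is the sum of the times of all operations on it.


Machine loads:
  Machine 1: 6 + 9 = 15
  Machine 2: 6 + 8 = 14
Max machine load = 15
Job totals:
  Job 1: 12
  Job 2: 17
Max job total = 17
Lower bound = max(15, 17) = 17

17


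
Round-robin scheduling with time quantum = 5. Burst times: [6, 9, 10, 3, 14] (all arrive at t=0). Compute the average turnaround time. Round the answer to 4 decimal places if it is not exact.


Time quantum = 5
Execution trace:
  J1 runs 5 units, time = 5
  J2 runs 5 units, time = 10
  J3 runs 5 units, time = 15
  J4 runs 3 units, time = 18
  J5 runs 5 units, time = 23
  J1 runs 1 units, time = 24
  J2 runs 4 units, time = 28
  J3 runs 5 units, time = 33
  J5 runs 5 units, time = 38
  J5 runs 4 units, time = 42
Finish times: [24, 28, 33, 18, 42]
Average turnaround = 145/5 = 29.0

29.0


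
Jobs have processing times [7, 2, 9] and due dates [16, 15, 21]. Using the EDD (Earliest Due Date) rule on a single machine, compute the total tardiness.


Sort by due date (EDD order): [(2, 15), (7, 16), (9, 21)]
Compute completion times and tardiness:
  Job 1: p=2, d=15, C=2, tardiness=max(0,2-15)=0
  Job 2: p=7, d=16, C=9, tardiness=max(0,9-16)=0
  Job 3: p=9, d=21, C=18, tardiness=max(0,18-21)=0
Total tardiness = 0

0


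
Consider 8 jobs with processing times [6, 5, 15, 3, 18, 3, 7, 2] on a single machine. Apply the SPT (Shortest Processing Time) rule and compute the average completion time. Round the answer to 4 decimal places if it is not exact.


Sort jobs by processing time (SPT order): [2, 3, 3, 5, 6, 7, 15, 18]
Compute completion times sequentially:
  Job 1: processing = 2, completes at 2
  Job 2: processing = 3, completes at 5
  Job 3: processing = 3, completes at 8
  Job 4: processing = 5, completes at 13
  Job 5: processing = 6, completes at 19
  Job 6: processing = 7, completes at 26
  Job 7: processing = 15, completes at 41
  Job 8: processing = 18, completes at 59
Sum of completion times = 173
Average completion time = 173/8 = 21.625

21.625


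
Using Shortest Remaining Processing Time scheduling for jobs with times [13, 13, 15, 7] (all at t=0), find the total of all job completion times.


Since all jobs arrive at t=0, SRPT equals SPT ordering.
SPT order: [7, 13, 13, 15]
Completion times:
  Job 1: p=7, C=7
  Job 2: p=13, C=20
  Job 3: p=13, C=33
  Job 4: p=15, C=48
Total completion time = 7 + 20 + 33 + 48 = 108

108


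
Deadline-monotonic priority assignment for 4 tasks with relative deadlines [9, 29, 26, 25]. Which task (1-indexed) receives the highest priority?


Sort tasks by relative deadline (ascending):
  Task 1: deadline = 9
  Task 4: deadline = 25
  Task 3: deadline = 26
  Task 2: deadline = 29
Priority order (highest first): [1, 4, 3, 2]
Highest priority task = 1

1


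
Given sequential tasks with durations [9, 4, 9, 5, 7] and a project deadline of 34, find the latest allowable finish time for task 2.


LF(activity 2) = deadline - sum of successor durations
Successors: activities 3 through 5 with durations [9, 5, 7]
Sum of successor durations = 21
LF = 34 - 21 = 13

13


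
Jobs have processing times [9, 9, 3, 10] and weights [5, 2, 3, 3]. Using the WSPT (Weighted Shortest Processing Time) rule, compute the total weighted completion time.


Compute p/w ratios and sort ascending (WSPT): [(3, 3), (9, 5), (10, 3), (9, 2)]
Compute weighted completion times:
  Job (p=3,w=3): C=3, w*C=3*3=9
  Job (p=9,w=5): C=12, w*C=5*12=60
  Job (p=10,w=3): C=22, w*C=3*22=66
  Job (p=9,w=2): C=31, w*C=2*31=62
Total weighted completion time = 197

197


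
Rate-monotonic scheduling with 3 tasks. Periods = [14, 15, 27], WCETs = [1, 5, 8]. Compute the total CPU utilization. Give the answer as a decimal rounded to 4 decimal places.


Compute individual utilizations (exact fractions):
  Task 1: C/T = 1/14 (approx. 0.0714)
  Task 2: C/T = 5/15 = 1/3 (approx. 0.3333)
  Task 3: C/T = 8/27 (approx. 0.2963)
Total utilization U = 1/14 + 1/3 + 8/27 = 265/378
Rounded to 4 decimal places: U = 0.7011
RM (Liu & Layland) bound for 3 tasks = 0.779763; compare with U = 265/378 (approx. 0.701058)
U <= bound, so schedulable by RM sufficient condition.

0.7011


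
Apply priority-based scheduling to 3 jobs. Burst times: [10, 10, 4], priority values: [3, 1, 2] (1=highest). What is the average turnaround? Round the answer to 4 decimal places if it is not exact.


Sort by priority (ascending = highest first):
Order: [(1, 10), (2, 4), (3, 10)]
Completion times:
  Priority 1, burst=10, C=10
  Priority 2, burst=4, C=14
  Priority 3, burst=10, C=24
Average turnaround = 48/3 = 16.0

16.0


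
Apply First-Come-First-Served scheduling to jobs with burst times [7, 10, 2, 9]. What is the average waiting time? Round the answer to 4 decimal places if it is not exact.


FCFS order (as given): [7, 10, 2, 9]
Waiting times:
  Job 1: wait = 0
  Job 2: wait = 7
  Job 3: wait = 17
  Job 4: wait = 19
Sum of waiting times = 43
Average waiting time = 43/4 = 10.75

10.75


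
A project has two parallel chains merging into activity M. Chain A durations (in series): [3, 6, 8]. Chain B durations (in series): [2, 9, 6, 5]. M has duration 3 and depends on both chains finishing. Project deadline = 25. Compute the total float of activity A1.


Forward pass: ES(A1) = sum of predecessors on chain A = 0
EF = ES + duration = 0 + 3 = 3
Backward pass: LF(M) = deadline = 25; LS(M) = 25 - 3 = 22
LF(A1) = LS(M) - sum(successors on chain A) = 22 - 14 = 8
LS = LF - duration = 8 - 3 = 5
Total float = LS - ES = 5 - 0 = 5

5


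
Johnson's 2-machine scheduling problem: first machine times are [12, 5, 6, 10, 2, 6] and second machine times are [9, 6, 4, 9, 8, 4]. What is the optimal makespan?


Apply Johnson's rule:
  Group 1 (a <= b): [(5, 2, 8), (2, 5, 6)]
  Group 2 (a > b): [(1, 12, 9), (4, 10, 9), (3, 6, 4), (6, 6, 4)]
Optimal job order: [5, 2, 1, 4, 3, 6]
Schedule:
  Job 5: M1 done at 2, M2 done at 10
  Job 2: M1 done at 7, M2 done at 16
  Job 1: M1 done at 19, M2 done at 28
  Job 4: M1 done at 29, M2 done at 38
  Job 3: M1 done at 35, M2 done at 42
  Job 6: M1 done at 41, M2 done at 46
Makespan = 46

46


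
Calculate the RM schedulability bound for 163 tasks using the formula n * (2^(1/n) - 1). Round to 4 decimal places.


Compute 2^(1/163) = 1.0042614911
Subtract 1: 1.0042614911 - 1 = 0.0042614911
Multiply by n: 163 * 0.0042614911 = 0.6946230493
Round to 4 dp: 0.6946

0.6946


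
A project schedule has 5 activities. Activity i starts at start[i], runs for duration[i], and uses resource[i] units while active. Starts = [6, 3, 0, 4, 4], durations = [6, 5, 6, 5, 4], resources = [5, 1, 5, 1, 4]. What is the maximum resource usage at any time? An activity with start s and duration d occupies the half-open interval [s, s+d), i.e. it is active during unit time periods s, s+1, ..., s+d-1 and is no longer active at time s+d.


Each activity i is active on [start_i, start_i + duration_i).
Compute total resource usage per time slot:
  t=0: active resources = [5], total = 5
  t=1: active resources = [5], total = 5
  t=2: active resources = [5], total = 5
  t=3: active resources = [1, 5], total = 6
  t=4: active resources = [1, 5, 1, 4], total = 11
  t=5: active resources = [1, 5, 1, 4], total = 11
  t=6: active resources = [5, 1, 1, 4], total = 11
  t=7: active resources = [5, 1, 1, 4], total = 11
  t=8: active resources = [5, 1], total = 6
  t=9: active resources = [5], total = 5
  t=10: active resources = [5], total = 5
  t=11: active resources = [5], total = 5
Peak resource demand = 11

11


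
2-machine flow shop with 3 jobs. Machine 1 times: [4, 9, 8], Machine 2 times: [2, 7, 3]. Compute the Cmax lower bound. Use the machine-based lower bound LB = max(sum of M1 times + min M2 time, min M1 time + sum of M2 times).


LB1 = sum(M1 times) + min(M2 times) = 21 + 2 = 23
LB2 = min(M1 times) + sum(M2 times) = 4 + 12 = 16
Lower bound = max(LB1, LB2) = max(23, 16) = 23

23


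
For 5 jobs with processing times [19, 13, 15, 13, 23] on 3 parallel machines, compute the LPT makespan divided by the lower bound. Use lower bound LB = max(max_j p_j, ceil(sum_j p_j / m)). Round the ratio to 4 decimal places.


LPT order: [23, 19, 15, 13, 13]
Machine loads after assignment: [23, 32, 28]
LPT makespan = 32
Lower bound = max(max_job, ceil(total/3)) = max(23, 28) = 28
Ratio = 32 / 28 = 1.1429

1.1429


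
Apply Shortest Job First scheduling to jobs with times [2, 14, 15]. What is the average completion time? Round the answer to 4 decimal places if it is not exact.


SJF order (ascending): [2, 14, 15]
Completion times:
  Job 1: burst=2, C=2
  Job 2: burst=14, C=16
  Job 3: burst=15, C=31
Average completion = 49/3 = 16.3333

16.3333


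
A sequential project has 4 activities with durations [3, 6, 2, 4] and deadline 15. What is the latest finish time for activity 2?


LF(activity 2) = deadline - sum of successor durations
Successors: activities 3 through 4 with durations [2, 4]
Sum of successor durations = 6
LF = 15 - 6 = 9

9


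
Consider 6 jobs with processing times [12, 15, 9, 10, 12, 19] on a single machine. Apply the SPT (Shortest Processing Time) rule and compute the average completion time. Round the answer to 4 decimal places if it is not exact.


Sort jobs by processing time (SPT order): [9, 10, 12, 12, 15, 19]
Compute completion times sequentially:
  Job 1: processing = 9, completes at 9
  Job 2: processing = 10, completes at 19
  Job 3: processing = 12, completes at 31
  Job 4: processing = 12, completes at 43
  Job 5: processing = 15, completes at 58
  Job 6: processing = 19, completes at 77
Sum of completion times = 237
Average completion time = 237/6 = 39.5

39.5


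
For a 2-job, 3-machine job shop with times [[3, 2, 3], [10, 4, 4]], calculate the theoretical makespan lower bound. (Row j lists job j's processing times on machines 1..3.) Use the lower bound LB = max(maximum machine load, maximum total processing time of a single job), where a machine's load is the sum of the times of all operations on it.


Machine loads:
  Machine 1: 3 + 10 = 13
  Machine 2: 2 + 4 = 6
  Machine 3: 3 + 4 = 7
Max machine load = 13
Job totals:
  Job 1: 8
  Job 2: 18
Max job total = 18
Lower bound = max(13, 18) = 18

18


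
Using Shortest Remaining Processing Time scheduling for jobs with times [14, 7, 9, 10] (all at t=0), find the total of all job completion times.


Since all jobs arrive at t=0, SRPT equals SPT ordering.
SPT order: [7, 9, 10, 14]
Completion times:
  Job 1: p=7, C=7
  Job 2: p=9, C=16
  Job 3: p=10, C=26
  Job 4: p=14, C=40
Total completion time = 7 + 16 + 26 + 40 = 89

89


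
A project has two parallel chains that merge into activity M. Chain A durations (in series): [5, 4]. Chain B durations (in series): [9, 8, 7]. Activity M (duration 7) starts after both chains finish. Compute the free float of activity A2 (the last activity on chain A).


ES(A2) = sum of predecessors on chain A = 5
EF(A2) = ES + duration = 5 + 4 = 9
Successor of A2 is M. ES(M) = max(sum(A), sum(B)) = max(9, 24) = 24
Free float = ES(successor) - EF(current) = 24 - 9 = 15

15


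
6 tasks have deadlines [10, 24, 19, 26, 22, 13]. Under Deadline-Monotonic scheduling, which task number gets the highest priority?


Sort tasks by relative deadline (ascending):
  Task 1: deadline = 10
  Task 6: deadline = 13
  Task 3: deadline = 19
  Task 5: deadline = 22
  Task 2: deadline = 24
  Task 4: deadline = 26
Priority order (highest first): [1, 6, 3, 5, 2, 4]
Highest priority task = 1

1


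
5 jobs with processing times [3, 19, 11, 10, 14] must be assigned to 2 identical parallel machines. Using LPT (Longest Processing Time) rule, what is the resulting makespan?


Sort jobs in decreasing order (LPT): [19, 14, 11, 10, 3]
Assign each job to the least loaded machine:
  Machine 1: jobs [19, 10], load = 29
  Machine 2: jobs [14, 11, 3], load = 28
Makespan = max load = 29

29


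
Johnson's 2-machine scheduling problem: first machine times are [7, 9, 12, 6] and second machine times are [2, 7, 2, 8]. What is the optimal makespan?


Apply Johnson's rule:
  Group 1 (a <= b): [(4, 6, 8)]
  Group 2 (a > b): [(2, 9, 7), (1, 7, 2), (3, 12, 2)]
Optimal job order: [4, 2, 1, 3]
Schedule:
  Job 4: M1 done at 6, M2 done at 14
  Job 2: M1 done at 15, M2 done at 22
  Job 1: M1 done at 22, M2 done at 24
  Job 3: M1 done at 34, M2 done at 36
Makespan = 36

36


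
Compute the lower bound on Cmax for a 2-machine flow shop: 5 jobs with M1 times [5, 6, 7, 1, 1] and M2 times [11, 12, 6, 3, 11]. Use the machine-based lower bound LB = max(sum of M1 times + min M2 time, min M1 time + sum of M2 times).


LB1 = sum(M1 times) + min(M2 times) = 20 + 3 = 23
LB2 = min(M1 times) + sum(M2 times) = 1 + 43 = 44
Lower bound = max(LB1, LB2) = max(23, 44) = 44

44


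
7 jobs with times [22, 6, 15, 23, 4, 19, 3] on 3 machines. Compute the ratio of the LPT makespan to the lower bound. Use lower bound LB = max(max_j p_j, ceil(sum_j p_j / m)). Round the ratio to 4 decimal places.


LPT order: [23, 22, 19, 15, 6, 4, 3]
Machine loads after assignment: [30, 28, 34]
LPT makespan = 34
Lower bound = max(max_job, ceil(total/3)) = max(23, 31) = 31
Ratio = 34 / 31 = 1.0968

1.0968


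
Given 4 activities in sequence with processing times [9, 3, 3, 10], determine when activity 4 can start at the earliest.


Activity 4 starts after activities 1 through 3 complete.
Predecessor durations: [9, 3, 3]
ES = 9 + 3 + 3 = 15

15


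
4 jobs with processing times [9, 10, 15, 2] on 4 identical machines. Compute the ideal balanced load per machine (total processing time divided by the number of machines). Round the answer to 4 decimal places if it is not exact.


Total processing time = 9 + 10 + 15 + 2 = 36
Number of machines = 4
Ideal balanced load = 36 / 4 = 9.0

9.0


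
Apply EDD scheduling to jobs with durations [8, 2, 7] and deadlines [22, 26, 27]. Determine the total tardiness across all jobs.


Sort by due date (EDD order): [(8, 22), (2, 26), (7, 27)]
Compute completion times and tardiness:
  Job 1: p=8, d=22, C=8, tardiness=max(0,8-22)=0
  Job 2: p=2, d=26, C=10, tardiness=max(0,10-26)=0
  Job 3: p=7, d=27, C=17, tardiness=max(0,17-27)=0
Total tardiness = 0

0


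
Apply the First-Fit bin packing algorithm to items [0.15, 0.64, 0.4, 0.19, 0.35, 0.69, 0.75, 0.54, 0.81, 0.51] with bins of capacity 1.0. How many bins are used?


Place items sequentially using First-Fit:
  Item 0.15 -> new Bin 1
  Item 0.64 -> Bin 1 (now 0.79)
  Item 0.4 -> new Bin 2
  Item 0.19 -> Bin 1 (now 0.98)
  Item 0.35 -> Bin 2 (now 0.75)
  Item 0.69 -> new Bin 3
  Item 0.75 -> new Bin 4
  Item 0.54 -> new Bin 5
  Item 0.81 -> new Bin 6
  Item 0.51 -> new Bin 7
Total bins used = 7

7


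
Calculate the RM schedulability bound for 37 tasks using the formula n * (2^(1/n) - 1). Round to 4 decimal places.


Compute 2^(1/37) = 1.0189102844
Subtract 1: 1.0189102844 - 1 = 0.0189102844
Multiply by n: 37 * 0.0189102844 = 0.6996805228
Round to 4 dp: 0.6997

0.6997


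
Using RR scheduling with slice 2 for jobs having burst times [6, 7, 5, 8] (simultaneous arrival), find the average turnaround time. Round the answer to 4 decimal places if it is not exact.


Time quantum = 2
Execution trace:
  J1 runs 2 units, time = 2
  J2 runs 2 units, time = 4
  J3 runs 2 units, time = 6
  J4 runs 2 units, time = 8
  J1 runs 2 units, time = 10
  J2 runs 2 units, time = 12
  J3 runs 2 units, time = 14
  J4 runs 2 units, time = 16
  J1 runs 2 units, time = 18
  J2 runs 2 units, time = 20
  J3 runs 1 units, time = 21
  J4 runs 2 units, time = 23
  J2 runs 1 units, time = 24
  J4 runs 2 units, time = 26
Finish times: [18, 24, 21, 26]
Average turnaround = 89/4 = 22.25

22.25


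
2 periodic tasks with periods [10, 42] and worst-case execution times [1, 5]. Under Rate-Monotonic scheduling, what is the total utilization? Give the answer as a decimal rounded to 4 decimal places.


Compute individual utilizations (exact fractions):
  Task 1: C/T = 1/10 (approx. 0.1)
  Task 2: C/T = 5/42 (approx. 0.119)
Total utilization U = 1/10 + 5/42 = 23/105
Rounded to 4 decimal places: U = 0.2190
RM (Liu & Layland) bound for 2 tasks = 0.828427; compare with U = 23/105 (approx. 0.219048)
U <= bound, so schedulable by RM sufficient condition.

0.2190


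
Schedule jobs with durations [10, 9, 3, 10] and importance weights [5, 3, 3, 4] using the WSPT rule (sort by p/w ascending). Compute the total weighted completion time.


Compute p/w ratios and sort ascending (WSPT): [(3, 3), (10, 5), (10, 4), (9, 3)]
Compute weighted completion times:
  Job (p=3,w=3): C=3, w*C=3*3=9
  Job (p=10,w=5): C=13, w*C=5*13=65
  Job (p=10,w=4): C=23, w*C=4*23=92
  Job (p=9,w=3): C=32, w*C=3*32=96
Total weighted completion time = 262

262


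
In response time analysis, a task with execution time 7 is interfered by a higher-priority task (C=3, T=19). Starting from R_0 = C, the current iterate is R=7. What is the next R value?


R_next = C + ceil(R_prev / T_hp) * C_hp
ceil(7 / 19) = ceil(0.3684) = 1
Interference = 1 * 3 = 3
R_next = 7 + 3 = 10

10


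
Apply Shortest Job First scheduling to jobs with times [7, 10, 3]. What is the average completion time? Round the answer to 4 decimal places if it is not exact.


SJF order (ascending): [3, 7, 10]
Completion times:
  Job 1: burst=3, C=3
  Job 2: burst=7, C=10
  Job 3: burst=10, C=20
Average completion = 33/3 = 11.0

11.0


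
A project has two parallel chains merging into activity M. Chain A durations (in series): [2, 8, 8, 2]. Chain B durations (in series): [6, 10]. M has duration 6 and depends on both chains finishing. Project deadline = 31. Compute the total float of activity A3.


Forward pass: ES(A3) = sum of predecessors on chain A = 10
EF = ES + duration = 10 + 8 = 18
Backward pass: LF(M) = deadline = 31; LS(M) = 31 - 6 = 25
LF(A3) = LS(M) - sum(successors on chain A) = 25 - 2 = 23
LS = LF - duration = 23 - 8 = 15
Total float = LS - ES = 15 - 10 = 5

5


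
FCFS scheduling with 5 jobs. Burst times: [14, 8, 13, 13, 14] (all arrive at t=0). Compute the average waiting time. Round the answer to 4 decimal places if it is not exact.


FCFS order (as given): [14, 8, 13, 13, 14]
Waiting times:
  Job 1: wait = 0
  Job 2: wait = 14
  Job 3: wait = 22
  Job 4: wait = 35
  Job 5: wait = 48
Sum of waiting times = 119
Average waiting time = 119/5 = 23.8

23.8


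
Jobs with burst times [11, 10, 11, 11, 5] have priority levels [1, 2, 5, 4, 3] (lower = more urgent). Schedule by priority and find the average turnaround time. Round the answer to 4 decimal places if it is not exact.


Sort by priority (ascending = highest first):
Order: [(1, 11), (2, 10), (3, 5), (4, 11), (5, 11)]
Completion times:
  Priority 1, burst=11, C=11
  Priority 2, burst=10, C=21
  Priority 3, burst=5, C=26
  Priority 4, burst=11, C=37
  Priority 5, burst=11, C=48
Average turnaround = 143/5 = 28.6

28.6


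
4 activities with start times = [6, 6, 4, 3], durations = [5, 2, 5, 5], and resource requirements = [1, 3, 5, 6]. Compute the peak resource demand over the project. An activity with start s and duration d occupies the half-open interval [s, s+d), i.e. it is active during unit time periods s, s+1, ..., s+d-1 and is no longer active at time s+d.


Each activity i is active on [start_i, start_i + duration_i).
Compute total resource usage per time slot:
  t=0: active resources = [], total = 0
  t=1: active resources = [], total = 0
  t=2: active resources = [], total = 0
  t=3: active resources = [6], total = 6
  t=4: active resources = [5, 6], total = 11
  t=5: active resources = [5, 6], total = 11
  t=6: active resources = [1, 3, 5, 6], total = 15
  t=7: active resources = [1, 3, 5, 6], total = 15
  t=8: active resources = [1, 5], total = 6
  t=9: active resources = [1], total = 1
  t=10: active resources = [1], total = 1
Peak resource demand = 15

15


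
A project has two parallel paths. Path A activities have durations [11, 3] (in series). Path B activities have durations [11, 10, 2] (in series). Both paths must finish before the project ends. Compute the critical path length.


Path A total = 11 + 3 = 14
Path B total = 11 + 10 + 2 = 23
Critical path = longest path = max(14, 23) = 23

23


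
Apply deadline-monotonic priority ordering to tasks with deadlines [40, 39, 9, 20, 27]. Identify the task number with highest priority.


Sort tasks by relative deadline (ascending):
  Task 3: deadline = 9
  Task 4: deadline = 20
  Task 5: deadline = 27
  Task 2: deadline = 39
  Task 1: deadline = 40
Priority order (highest first): [3, 4, 5, 2, 1]
Highest priority task = 3

3


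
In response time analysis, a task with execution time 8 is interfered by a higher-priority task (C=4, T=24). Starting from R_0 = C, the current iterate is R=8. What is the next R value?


R_next = C + ceil(R_prev / T_hp) * C_hp
ceil(8 / 24) = ceil(0.3333) = 1
Interference = 1 * 4 = 4
R_next = 8 + 4 = 12

12


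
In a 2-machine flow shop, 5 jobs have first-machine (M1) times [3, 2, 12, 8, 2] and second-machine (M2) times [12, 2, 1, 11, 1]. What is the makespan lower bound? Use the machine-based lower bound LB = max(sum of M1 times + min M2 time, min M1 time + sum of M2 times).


LB1 = sum(M1 times) + min(M2 times) = 27 + 1 = 28
LB2 = min(M1 times) + sum(M2 times) = 2 + 27 = 29
Lower bound = max(LB1, LB2) = max(28, 29) = 29

29


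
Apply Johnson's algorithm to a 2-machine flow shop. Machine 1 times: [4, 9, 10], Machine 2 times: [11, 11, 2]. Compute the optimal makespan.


Apply Johnson's rule:
  Group 1 (a <= b): [(1, 4, 11), (2, 9, 11)]
  Group 2 (a > b): [(3, 10, 2)]
Optimal job order: [1, 2, 3]
Schedule:
  Job 1: M1 done at 4, M2 done at 15
  Job 2: M1 done at 13, M2 done at 26
  Job 3: M1 done at 23, M2 done at 28
Makespan = 28

28


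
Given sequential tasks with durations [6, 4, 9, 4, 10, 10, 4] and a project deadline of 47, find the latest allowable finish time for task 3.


LF(activity 3) = deadline - sum of successor durations
Successors: activities 4 through 7 with durations [4, 10, 10, 4]
Sum of successor durations = 28
LF = 47 - 28 = 19

19


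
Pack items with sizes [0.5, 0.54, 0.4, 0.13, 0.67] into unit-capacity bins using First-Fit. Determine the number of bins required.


Place items sequentially using First-Fit:
  Item 0.5 -> new Bin 1
  Item 0.54 -> new Bin 2
  Item 0.4 -> Bin 1 (now 0.9)
  Item 0.13 -> Bin 2 (now 0.67)
  Item 0.67 -> new Bin 3
Total bins used = 3

3


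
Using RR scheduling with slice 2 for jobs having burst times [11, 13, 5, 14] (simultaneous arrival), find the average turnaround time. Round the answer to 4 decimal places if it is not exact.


Time quantum = 2
Execution trace:
  J1 runs 2 units, time = 2
  J2 runs 2 units, time = 4
  J3 runs 2 units, time = 6
  J4 runs 2 units, time = 8
  J1 runs 2 units, time = 10
  J2 runs 2 units, time = 12
  J3 runs 2 units, time = 14
  J4 runs 2 units, time = 16
  J1 runs 2 units, time = 18
  J2 runs 2 units, time = 20
  J3 runs 1 units, time = 21
  J4 runs 2 units, time = 23
  J1 runs 2 units, time = 25
  J2 runs 2 units, time = 27
  J4 runs 2 units, time = 29
  J1 runs 2 units, time = 31
  J2 runs 2 units, time = 33
  J4 runs 2 units, time = 35
  J1 runs 1 units, time = 36
  J2 runs 2 units, time = 38
  J4 runs 2 units, time = 40
  J2 runs 1 units, time = 41
  J4 runs 2 units, time = 43
Finish times: [36, 41, 21, 43]
Average turnaround = 141/4 = 35.25

35.25


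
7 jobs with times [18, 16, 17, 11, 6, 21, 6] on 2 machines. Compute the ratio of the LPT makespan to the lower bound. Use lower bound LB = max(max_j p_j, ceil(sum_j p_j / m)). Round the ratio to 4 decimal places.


LPT order: [21, 18, 17, 16, 11, 6, 6]
Machine loads after assignment: [49, 46]
LPT makespan = 49
Lower bound = max(max_job, ceil(total/2)) = max(21, 48) = 48
Ratio = 49 / 48 = 1.0208

1.0208


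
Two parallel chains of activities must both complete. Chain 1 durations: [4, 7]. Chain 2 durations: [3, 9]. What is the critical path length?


Path A total = 4 + 7 = 11
Path B total = 3 + 9 = 12
Critical path = longest path = max(11, 12) = 12

12


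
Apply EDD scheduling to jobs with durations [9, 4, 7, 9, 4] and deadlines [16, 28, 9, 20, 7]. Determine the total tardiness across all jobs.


Sort by due date (EDD order): [(4, 7), (7, 9), (9, 16), (9, 20), (4, 28)]
Compute completion times and tardiness:
  Job 1: p=4, d=7, C=4, tardiness=max(0,4-7)=0
  Job 2: p=7, d=9, C=11, tardiness=max(0,11-9)=2
  Job 3: p=9, d=16, C=20, tardiness=max(0,20-16)=4
  Job 4: p=9, d=20, C=29, tardiness=max(0,29-20)=9
  Job 5: p=4, d=28, C=33, tardiness=max(0,33-28)=5
Total tardiness = 20

20


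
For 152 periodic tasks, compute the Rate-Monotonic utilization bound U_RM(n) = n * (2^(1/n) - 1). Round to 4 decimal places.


Compute 2^(1/152) = 1.0045705923
Subtract 1: 1.0045705923 - 1 = 0.0045705923
Multiply by n: 152 * 0.0045705923 = 0.6947300296
Round to 4 dp: 0.6947

0.6947
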